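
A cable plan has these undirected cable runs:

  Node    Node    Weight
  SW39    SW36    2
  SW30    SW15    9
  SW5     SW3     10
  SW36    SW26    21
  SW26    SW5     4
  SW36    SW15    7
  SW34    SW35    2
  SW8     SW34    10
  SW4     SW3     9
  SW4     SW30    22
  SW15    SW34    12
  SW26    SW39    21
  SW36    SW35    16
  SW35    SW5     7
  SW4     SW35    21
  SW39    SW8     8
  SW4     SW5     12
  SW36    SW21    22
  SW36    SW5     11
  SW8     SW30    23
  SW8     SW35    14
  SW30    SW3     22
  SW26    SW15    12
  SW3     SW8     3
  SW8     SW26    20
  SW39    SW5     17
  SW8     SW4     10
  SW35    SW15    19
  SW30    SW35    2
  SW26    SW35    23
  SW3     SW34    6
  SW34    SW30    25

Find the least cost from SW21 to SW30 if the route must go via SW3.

Best SW21 to SW3: SW21 → SW36 → SW39 → SW8 → SW3 costing 35
Best SW3 to SW30: SW3 → SW34 → SW35 → SW30 costing 10
Total via SW3: 35 + 10 = 45.

45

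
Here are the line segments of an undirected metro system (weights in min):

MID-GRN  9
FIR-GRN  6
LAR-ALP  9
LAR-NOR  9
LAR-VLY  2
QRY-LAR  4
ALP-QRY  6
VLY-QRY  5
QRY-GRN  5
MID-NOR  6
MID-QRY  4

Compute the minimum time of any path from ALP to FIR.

17 min

Enumerating some paths:
ALP - QRY - GRN - FIR: 6+5+6 = 17
ALP - LAR - QRY - GRN - FIR: 9+4+5+6 = 24
The minimum is 17 min via ALP - QRY - GRN - FIR.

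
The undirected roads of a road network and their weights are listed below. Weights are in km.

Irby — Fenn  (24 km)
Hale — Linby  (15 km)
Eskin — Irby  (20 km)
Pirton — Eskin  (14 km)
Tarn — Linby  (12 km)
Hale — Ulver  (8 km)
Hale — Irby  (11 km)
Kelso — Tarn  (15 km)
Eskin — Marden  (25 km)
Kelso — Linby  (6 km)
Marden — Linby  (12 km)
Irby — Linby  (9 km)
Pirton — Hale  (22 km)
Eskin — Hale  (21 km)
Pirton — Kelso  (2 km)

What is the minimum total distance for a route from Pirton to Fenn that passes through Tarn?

62 km

Shortest Pirton→Tarn: Pirton → Kelso → Tarn = 17
Shortest Tarn→Fenn: Tarn → Linby → Irby → Fenn = 45
Total via Tarn: 17 + 45 = 62 km.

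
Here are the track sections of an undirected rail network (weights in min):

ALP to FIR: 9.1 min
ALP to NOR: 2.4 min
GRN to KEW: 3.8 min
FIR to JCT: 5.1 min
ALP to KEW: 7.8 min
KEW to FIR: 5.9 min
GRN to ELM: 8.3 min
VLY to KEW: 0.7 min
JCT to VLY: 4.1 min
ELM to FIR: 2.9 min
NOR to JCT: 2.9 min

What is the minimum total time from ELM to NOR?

10.9 min

Shortest distances from ELM:
ELM: 0
FIR: 2.9  (via ELM)
JCT: 8  (via FIR)
GRN: 8.3  (via ELM)
KEW: 8.8  (via FIR)
VLY: 9.5  (via KEW)
NOR: 10.9  (via JCT)
Shortest route: ELM → FIR → JCT → NOR = 10.9 min.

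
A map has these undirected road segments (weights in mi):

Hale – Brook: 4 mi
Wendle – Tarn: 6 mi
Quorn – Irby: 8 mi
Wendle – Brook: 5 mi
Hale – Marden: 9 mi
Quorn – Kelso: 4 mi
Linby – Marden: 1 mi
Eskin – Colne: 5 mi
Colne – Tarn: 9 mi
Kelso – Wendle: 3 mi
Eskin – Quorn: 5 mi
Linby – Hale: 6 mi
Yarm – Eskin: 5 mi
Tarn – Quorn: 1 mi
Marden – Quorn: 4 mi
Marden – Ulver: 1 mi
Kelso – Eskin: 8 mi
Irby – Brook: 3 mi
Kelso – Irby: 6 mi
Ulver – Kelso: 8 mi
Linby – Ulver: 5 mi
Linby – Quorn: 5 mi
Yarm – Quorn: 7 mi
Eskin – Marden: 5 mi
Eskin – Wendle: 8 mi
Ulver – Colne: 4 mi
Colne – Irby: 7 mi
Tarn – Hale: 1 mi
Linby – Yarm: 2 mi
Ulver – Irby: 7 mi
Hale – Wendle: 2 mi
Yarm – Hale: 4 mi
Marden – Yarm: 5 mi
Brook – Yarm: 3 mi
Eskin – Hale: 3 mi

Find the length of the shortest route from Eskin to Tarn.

4 mi

Candidate routes:
Eskin → Hale → Tarn: 3+1 = 4
Eskin → Quorn → Tarn: 5+1 = 6
The minimum is 4 mi via Eskin → Hale → Tarn.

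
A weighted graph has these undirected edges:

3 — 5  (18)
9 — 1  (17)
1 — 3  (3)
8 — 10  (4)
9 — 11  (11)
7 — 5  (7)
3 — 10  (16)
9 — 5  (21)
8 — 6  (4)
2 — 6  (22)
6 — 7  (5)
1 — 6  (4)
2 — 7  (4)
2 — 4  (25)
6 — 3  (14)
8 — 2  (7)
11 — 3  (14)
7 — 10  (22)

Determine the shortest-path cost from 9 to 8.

25

Settle nodes by increasing distance from 9:
9: 0
11: 11  (via 9)
1: 17  (via 9)
3: 20  (via 1)
5: 21  (via 9)
6: 21  (via 1)
8: 25  (via 6)
Shortest route: 9 → 1 → 6 → 8 = 25.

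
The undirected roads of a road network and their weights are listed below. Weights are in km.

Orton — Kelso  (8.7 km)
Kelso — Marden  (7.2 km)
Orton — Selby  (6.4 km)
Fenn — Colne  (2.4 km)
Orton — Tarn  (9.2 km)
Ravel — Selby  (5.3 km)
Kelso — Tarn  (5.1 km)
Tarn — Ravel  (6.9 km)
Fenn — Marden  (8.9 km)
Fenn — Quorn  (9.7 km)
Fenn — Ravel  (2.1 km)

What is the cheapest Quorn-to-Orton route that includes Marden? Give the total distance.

Shortest Quorn→Marden: Quorn–Fenn–Marden = 18.6
Best Marden to Orton: Marden–Kelso–Orton costing 15.9
Total via Marden: 18.6 + 15.9 = 34.5 km.

34.5 km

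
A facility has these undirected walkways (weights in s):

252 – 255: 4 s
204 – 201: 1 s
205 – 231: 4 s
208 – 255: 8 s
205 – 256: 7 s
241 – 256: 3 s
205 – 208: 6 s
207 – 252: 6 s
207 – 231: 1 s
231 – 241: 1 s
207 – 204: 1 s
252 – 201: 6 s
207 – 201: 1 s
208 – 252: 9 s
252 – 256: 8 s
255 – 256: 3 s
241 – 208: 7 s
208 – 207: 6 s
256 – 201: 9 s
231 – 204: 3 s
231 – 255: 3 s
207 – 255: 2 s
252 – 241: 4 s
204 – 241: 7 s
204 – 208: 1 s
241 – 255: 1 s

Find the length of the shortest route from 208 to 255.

4 s

Compare a few routes:
208 → 204 → 201 → 207 → 255: 1+1+1+2 = 5
208 → 204 → 207 → 255: 1+1+2 = 4
Cheapest is 208 → 204 → 207 → 255 at 4 s.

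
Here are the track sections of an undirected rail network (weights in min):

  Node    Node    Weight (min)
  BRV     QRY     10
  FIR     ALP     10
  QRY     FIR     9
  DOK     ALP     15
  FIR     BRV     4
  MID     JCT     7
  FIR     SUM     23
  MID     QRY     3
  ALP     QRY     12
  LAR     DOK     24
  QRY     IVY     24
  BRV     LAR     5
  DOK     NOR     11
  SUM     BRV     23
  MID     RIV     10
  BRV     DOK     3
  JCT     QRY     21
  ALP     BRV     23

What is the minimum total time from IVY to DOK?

Settle nodes by increasing distance from IVY:
IVY: 0
QRY: 24  (via IVY)
MID: 27  (via QRY)
FIR: 33  (via QRY)
JCT: 34  (via MID)
BRV: 34  (via QRY)
ALP: 36  (via QRY)
RIV: 37  (via MID)
DOK: 37  (via BRV)
Shortest route: IVY → QRY → BRV → DOK = 37 min.

37 min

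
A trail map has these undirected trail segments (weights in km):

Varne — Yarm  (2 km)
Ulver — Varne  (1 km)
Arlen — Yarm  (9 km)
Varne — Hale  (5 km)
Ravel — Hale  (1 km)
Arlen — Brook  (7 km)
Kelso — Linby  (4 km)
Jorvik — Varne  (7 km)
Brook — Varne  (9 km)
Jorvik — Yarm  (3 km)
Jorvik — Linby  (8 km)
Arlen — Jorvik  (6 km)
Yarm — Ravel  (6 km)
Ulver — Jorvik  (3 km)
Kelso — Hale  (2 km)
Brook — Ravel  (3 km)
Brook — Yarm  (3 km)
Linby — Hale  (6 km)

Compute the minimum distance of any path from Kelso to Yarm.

9 km

Compare a few routes:
Kelso - Hale - Varne - Ulver - Jorvik - Yarm: 2+5+1+3+3 = 14
Kelso - Linby - Jorvik - Yarm: 4+8+3 = 15
Kelso - Hale - Ravel - Yarm: 2+1+6 = 9
The minimum is 9 km via Kelso - Hale - Ravel - Yarm.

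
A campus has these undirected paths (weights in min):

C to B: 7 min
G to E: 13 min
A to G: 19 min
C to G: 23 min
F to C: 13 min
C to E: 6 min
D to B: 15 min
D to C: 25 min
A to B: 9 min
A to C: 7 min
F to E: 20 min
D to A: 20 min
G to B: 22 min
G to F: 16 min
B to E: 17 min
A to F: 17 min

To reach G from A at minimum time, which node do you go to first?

G

Enumerating some paths:
A - C - E - G: 7+6+13 = 26
A - G: 19 = 19
Cheapest is A - G at 19 min.
So from A the first move is to G.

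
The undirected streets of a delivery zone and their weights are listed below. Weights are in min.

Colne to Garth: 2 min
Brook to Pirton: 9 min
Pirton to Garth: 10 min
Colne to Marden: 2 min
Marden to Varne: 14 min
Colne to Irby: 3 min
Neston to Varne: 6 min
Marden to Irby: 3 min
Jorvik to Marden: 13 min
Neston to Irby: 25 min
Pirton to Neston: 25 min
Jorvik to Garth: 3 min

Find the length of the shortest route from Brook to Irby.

Compare a few routes:
Brook–Pirton–Garth–Colne–Marden–Irby: 9+10+2+2+3 = 26
Brook–Pirton–Garth–Jorvik–Marden–Colne–Irby: 9+10+3+13+2+3 = 40
Brook–Pirton–Garth–Jorvik–Marden–Irby: 9+10+3+13+3 = 38
Brook–Pirton–Garth–Colne–Irby: 9+10+2+3 = 24
Cheapest is Brook–Pirton–Garth–Colne–Irby at 24 min.

24 min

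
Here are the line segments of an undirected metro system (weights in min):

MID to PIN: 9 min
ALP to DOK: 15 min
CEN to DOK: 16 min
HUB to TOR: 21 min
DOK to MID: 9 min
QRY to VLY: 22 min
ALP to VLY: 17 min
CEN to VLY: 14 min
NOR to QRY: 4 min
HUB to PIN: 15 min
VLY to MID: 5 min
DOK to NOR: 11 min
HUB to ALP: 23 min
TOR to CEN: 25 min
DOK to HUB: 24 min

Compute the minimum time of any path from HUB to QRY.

39 min

Settle nodes by increasing distance from HUB:
HUB: 0
PIN: 15  (via HUB)
TOR: 21  (via HUB)
ALP: 23  (via HUB)
MID: 24  (via PIN)
DOK: 24  (via HUB)
VLY: 29  (via MID)
NOR: 35  (via DOK)
QRY: 39  (via NOR)
Shortest route: HUB–DOK–NOR–QRY = 39 min.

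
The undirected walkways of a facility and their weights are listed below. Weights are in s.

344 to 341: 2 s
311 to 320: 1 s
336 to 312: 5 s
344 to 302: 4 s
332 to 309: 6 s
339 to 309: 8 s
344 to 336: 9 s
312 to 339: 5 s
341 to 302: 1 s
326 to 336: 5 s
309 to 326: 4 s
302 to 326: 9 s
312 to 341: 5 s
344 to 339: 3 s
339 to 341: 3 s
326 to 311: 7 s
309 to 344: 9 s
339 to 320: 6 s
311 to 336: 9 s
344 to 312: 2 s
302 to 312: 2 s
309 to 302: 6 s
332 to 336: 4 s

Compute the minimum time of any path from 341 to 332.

Running Dijkstra from 341:
341: 0
302: 1  (via 341)
344: 2  (via 341)
312: 3  (via 302)
339: 3  (via 341)
309: 7  (via 302)
336: 8  (via 312)
320: 9  (via 339)
326: 10  (via 302)
311: 10  (via 320)
332: 12  (via 336)
Shortest route: 341 → 302 → 312 → 336 → 332 = 12 s.

12 s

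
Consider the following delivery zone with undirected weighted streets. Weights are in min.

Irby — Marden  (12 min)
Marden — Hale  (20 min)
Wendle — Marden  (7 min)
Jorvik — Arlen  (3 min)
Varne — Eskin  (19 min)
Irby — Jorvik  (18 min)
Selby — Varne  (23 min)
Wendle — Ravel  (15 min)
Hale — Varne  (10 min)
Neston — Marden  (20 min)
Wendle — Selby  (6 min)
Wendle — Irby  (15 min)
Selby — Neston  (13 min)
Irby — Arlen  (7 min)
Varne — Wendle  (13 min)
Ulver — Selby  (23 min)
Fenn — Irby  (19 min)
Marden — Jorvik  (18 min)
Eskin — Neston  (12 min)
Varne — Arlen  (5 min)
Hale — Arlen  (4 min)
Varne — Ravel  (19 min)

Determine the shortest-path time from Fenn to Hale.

Settle nodes by increasing distance from Fenn:
Fenn: 0
Irby: 19  (via Fenn)
Arlen: 26  (via Irby)
Jorvik: 29  (via Arlen)
Hale: 30  (via Arlen)
Shortest route: Fenn → Irby → Arlen → Hale = 30 min.

30 min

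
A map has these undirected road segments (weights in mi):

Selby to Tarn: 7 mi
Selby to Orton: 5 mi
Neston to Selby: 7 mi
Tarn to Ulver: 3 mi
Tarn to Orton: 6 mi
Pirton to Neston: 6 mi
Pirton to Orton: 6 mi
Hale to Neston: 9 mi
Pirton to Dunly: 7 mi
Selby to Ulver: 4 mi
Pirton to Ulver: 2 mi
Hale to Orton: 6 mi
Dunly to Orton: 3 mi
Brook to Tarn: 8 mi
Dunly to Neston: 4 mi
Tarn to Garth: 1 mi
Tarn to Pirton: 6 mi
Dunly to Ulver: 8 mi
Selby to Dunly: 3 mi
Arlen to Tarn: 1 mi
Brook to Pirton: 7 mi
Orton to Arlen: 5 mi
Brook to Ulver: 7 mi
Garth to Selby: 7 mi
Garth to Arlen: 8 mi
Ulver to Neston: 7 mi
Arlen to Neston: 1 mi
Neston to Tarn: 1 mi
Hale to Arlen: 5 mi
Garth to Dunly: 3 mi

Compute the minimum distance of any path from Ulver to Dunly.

7 mi

Enumerating some paths:
Ulver–Dunly: 8 = 8
Ulver–Tarn–Neston–Dunly: 3+1+4 = 8
Ulver–Selby–Dunly: 4+3 = 7
The minimum is 7 mi via Ulver–Selby–Dunly.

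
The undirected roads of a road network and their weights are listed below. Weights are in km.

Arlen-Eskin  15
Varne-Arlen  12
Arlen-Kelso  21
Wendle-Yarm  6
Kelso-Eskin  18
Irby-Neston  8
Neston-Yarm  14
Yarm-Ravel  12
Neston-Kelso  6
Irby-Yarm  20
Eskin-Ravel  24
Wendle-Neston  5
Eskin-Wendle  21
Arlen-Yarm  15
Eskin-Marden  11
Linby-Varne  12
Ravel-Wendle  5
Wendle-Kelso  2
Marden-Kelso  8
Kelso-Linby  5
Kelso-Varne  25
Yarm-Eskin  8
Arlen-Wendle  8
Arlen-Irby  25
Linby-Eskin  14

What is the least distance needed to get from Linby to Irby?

19 km

Candidate routes:
Linby → Kelso → Neston → Irby: 5+6+8 = 19
Linby → Kelso → Wendle → Neston → Irby: 5+2+5+8 = 20
Cheapest is Linby → Kelso → Neston → Irby at 19 km.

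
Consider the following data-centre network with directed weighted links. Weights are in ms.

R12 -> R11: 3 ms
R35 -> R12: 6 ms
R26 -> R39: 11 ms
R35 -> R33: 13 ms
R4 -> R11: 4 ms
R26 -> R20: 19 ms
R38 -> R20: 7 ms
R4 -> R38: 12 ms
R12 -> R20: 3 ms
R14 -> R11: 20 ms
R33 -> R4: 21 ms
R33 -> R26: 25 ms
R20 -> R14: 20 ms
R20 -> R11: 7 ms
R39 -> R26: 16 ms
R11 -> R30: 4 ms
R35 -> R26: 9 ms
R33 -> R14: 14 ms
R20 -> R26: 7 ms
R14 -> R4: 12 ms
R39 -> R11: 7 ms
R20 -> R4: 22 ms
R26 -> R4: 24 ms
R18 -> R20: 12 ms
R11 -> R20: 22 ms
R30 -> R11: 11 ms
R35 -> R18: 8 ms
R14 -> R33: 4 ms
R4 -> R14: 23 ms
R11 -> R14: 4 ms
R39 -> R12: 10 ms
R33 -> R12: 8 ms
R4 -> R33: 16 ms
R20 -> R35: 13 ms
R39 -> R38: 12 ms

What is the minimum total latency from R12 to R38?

31 ms

Compare a few routes:
R12–R20–R26–R39–R38: 3+7+11+12 = 33
R12–R20–R11–R14–R4–R38: 3+7+4+12+12 = 38
R12–R11–R14–R4–R38: 3+4+12+12 = 31
R12–R20–R4–R38: 3+22+12 = 37
The minimum is 31 ms via R12–R11–R14–R4–R38.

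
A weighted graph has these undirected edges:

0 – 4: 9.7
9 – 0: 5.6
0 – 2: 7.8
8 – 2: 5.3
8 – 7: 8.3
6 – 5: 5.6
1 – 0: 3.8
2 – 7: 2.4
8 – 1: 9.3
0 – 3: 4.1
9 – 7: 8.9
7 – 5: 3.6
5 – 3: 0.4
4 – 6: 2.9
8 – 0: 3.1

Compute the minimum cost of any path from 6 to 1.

13.9

Settle nodes by increasing distance from 6:
6: 0
4: 2.9  (via 6)
5: 5.6  (via 6)
3: 6  (via 5)
7: 9.2  (via 5)
0: 10.1  (via 3)
2: 11.6  (via 7)
8: 13.2  (via 0)
1: 13.9  (via 0)
Shortest route: 6–5–3–0–1 = 13.9.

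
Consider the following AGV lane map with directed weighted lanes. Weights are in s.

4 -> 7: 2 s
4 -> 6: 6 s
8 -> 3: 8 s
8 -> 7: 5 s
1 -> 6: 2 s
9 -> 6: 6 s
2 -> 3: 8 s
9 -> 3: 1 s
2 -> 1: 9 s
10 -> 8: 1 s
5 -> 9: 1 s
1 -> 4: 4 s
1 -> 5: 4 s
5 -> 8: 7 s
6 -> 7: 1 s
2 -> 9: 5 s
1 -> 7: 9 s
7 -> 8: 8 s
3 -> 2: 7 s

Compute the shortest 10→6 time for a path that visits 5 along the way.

36 s

Best 10 to 5: 10–8–3–2–1–5 costing 29
Shortest 5→6: 5–9–6 = 7
Total via 5: 29 + 7 = 36 s.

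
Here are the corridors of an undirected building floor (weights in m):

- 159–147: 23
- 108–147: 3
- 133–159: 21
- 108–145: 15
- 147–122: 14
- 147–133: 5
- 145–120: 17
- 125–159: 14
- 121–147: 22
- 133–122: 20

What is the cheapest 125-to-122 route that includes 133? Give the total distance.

54 m

Best 125 to 133: 125 → 159 → 133 costing 35
Best 133 to 122: 133 → 147 → 122 costing 19
Total via 133: 35 + 19 = 54 m.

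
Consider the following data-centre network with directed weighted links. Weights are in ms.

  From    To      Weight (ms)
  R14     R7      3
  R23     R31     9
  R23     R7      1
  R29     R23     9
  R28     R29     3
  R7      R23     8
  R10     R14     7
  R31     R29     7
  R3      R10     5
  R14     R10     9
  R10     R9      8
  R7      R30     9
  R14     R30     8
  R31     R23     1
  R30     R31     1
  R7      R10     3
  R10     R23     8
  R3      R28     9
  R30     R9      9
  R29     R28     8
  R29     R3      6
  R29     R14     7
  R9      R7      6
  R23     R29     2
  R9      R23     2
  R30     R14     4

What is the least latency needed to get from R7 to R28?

18 ms

Enumerating some paths:
R7 - R30 - R31 - R23 - R29 - R28: 9+1+1+2+8 = 21
R7 - R23 - R29 - R28: 8+2+8 = 18
R7 - R10 - R23 - R29 - R28: 3+8+2+8 = 21
Cheapest is R7 - R23 - R29 - R28 at 18 ms.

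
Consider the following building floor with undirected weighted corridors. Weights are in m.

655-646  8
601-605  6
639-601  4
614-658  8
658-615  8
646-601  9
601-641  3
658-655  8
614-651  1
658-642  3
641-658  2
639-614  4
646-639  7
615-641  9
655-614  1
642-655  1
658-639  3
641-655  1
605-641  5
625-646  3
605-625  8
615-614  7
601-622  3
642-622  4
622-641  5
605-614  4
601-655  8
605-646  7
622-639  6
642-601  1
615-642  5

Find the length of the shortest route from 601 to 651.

4 m

Enumerating some paths:
601 → 642 → 655 → 614 → 651: 1+1+1+1 = 4
601 → 641 → 655 → 614 → 651: 3+1+1+1 = 6
601 → 639 → 614 → 651: 4+4+1 = 9
The minimum is 4 m via 601 → 642 → 655 → 614 → 651.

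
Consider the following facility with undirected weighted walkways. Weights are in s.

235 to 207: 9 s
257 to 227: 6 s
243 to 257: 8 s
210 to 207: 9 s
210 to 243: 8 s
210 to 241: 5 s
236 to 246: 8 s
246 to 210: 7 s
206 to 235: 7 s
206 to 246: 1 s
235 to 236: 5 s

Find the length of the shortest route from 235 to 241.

20 s

Compare a few routes:
235 → 207 → 210 → 241: 9+9+5 = 23
235 → 236 → 246 → 210 → 241: 5+8+7+5 = 25
235 → 206 → 246 → 210 → 241: 7+1+7+5 = 20
Cheapest is 235 → 206 → 246 → 210 → 241 at 20 s.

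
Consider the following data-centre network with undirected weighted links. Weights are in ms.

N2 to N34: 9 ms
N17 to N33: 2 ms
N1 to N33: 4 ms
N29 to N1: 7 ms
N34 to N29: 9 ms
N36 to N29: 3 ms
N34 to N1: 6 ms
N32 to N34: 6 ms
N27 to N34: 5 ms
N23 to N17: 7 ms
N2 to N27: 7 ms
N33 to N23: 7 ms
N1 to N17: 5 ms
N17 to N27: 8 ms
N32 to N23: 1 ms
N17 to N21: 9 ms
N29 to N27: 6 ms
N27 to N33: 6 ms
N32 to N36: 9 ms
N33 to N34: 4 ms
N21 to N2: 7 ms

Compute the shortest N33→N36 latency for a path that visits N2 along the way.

Shortest N33→N2: N33–N34–N2 = 13
Best N2 to N36: N2–N27–N29–N36 costing 16
Total via N2: 13 + 16 = 29 ms.

29 ms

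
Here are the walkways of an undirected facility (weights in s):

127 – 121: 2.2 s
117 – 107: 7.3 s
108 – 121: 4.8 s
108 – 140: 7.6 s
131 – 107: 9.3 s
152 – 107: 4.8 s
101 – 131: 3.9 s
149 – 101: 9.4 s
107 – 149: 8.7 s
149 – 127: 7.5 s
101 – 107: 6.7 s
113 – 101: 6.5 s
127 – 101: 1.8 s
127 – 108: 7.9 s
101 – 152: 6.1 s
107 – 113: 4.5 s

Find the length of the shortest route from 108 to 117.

Settle nodes by increasing distance from 108:
108: 0
121: 4.8  (via 108)
127: 7  (via 121)
140: 7.6  (via 108)
101: 8.8  (via 127)
131: 12.7  (via 101)
149: 14.5  (via 127)
152: 14.9  (via 101)
113: 15.3  (via 101)
107: 15.5  (via 101)
117: 22.8  (via 107)
Shortest route: 108 → 121 → 127 → 101 → 107 → 117 = 22.8 s.

22.8 s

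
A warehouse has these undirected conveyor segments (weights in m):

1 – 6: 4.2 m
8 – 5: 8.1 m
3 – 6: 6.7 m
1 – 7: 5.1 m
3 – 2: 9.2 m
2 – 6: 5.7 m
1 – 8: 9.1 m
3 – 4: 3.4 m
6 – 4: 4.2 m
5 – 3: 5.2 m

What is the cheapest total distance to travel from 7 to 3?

Settle nodes by increasing distance from 7:
7: 0
1: 5.1  (via 7)
6: 9.3  (via 1)
4: 13.5  (via 6)
8: 14.2  (via 1)
2: 15  (via 6)
3: 16  (via 6)
Shortest route: 7 → 1 → 6 → 3 = 16 m.

16 m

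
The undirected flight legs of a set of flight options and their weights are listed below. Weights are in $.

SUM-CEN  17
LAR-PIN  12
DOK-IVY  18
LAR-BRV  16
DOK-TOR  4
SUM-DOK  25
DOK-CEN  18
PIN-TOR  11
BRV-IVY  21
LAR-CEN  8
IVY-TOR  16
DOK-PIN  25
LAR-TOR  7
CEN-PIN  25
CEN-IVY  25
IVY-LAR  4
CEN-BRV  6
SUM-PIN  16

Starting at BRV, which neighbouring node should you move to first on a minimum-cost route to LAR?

Compare a few routes:
BRV → IVY → LAR: 21+4 = 25
BRV → CEN → LAR: 6+8 = 14
BRV → LAR: 16 = 16
Cheapest is BRV → CEN → LAR at $14.
So from BRV the first move is to CEN.

CEN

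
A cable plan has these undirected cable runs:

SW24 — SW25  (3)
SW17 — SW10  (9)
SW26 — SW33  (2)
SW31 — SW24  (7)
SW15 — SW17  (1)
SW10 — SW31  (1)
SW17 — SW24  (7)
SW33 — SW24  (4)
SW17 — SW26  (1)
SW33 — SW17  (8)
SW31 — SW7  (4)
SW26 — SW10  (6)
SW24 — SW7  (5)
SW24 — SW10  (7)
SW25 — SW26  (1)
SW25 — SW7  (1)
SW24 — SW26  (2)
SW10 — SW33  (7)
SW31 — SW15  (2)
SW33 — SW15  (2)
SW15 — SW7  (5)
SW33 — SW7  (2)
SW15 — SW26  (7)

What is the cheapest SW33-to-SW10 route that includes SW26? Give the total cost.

Best SW33 to SW26: SW33–SW26 costing 2
Shortest SW26→SW10: SW26–SW17–SW15–SW31–SW10 = 5
Total via SW26: 2 + 5 = 7.

7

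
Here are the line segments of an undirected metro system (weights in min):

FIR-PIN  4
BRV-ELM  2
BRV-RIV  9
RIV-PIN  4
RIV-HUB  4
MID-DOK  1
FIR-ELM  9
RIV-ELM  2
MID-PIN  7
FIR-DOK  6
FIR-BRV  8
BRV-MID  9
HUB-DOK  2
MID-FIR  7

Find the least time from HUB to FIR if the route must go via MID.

Best HUB to MID: HUB → DOK → MID costing 3
Shortest MID→FIR: MID → FIR = 7
Total via MID: 3 + 7 = 10 min.

10 min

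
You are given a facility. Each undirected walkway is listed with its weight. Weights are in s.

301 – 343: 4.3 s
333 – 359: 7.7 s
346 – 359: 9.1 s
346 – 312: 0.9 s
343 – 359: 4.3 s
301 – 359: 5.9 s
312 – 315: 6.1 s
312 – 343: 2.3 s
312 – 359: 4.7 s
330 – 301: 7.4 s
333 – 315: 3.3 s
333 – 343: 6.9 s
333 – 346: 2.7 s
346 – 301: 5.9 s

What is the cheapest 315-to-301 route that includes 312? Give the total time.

12.7 s

Best 315 to 312: 315–312 costing 6.1
Shortest 312→301: 312–343–301 = 6.6
Total via 312: 6.1 + 6.6 = 12.7 s.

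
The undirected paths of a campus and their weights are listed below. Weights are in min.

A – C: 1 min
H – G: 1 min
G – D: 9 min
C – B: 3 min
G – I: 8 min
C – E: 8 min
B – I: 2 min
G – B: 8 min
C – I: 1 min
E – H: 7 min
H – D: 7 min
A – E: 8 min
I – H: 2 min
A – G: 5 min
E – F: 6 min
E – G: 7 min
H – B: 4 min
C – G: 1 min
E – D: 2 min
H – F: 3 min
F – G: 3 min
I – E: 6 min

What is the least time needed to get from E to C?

Enumerating some paths:
E - I - C: 6+1 = 7
E - C: 8 = 8
E - G - C: 7+1 = 8
Cheapest is E - I - C at 7 min.

7 min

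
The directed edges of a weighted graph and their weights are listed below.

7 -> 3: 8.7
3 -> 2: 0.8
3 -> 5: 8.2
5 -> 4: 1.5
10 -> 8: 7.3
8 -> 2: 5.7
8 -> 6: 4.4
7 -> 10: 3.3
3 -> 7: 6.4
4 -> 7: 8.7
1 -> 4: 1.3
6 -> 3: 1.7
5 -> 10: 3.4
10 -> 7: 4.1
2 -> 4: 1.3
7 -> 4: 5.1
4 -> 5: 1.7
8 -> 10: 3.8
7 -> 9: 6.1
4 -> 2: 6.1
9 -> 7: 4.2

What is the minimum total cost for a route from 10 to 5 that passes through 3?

Shortest 10→3: 10 → 7 → 3 = 12.8
Shortest 3→5: 3 → 2 → 4 → 5 = 3.8
Total via 3: 12.8 + 3.8 = 16.6.

16.6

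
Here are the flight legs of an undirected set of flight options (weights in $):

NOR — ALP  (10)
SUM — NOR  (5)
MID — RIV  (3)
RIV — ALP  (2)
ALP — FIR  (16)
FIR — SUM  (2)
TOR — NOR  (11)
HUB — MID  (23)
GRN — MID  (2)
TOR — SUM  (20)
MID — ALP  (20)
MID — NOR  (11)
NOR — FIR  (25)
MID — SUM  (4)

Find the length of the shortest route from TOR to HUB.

$43

Running Dijkstra from TOR:
TOR: 0
NOR: 11  (via TOR)
SUM: 16  (via NOR)
FIR: 18  (via SUM)
MID: 20  (via SUM)
ALP: 21  (via NOR)
GRN: 22  (via MID)
RIV: 23  (via MID)
HUB: 43  (via MID)
Shortest route: TOR → NOR → SUM → MID → HUB = $43.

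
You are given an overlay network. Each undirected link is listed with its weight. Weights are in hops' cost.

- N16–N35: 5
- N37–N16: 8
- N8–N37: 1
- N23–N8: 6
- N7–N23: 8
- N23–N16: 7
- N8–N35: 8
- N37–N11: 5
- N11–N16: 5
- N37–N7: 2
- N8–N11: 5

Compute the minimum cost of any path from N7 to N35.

Enumerating some paths:
N7 → N37 → N8 → N35: 2+1+8 = 11
N7 → N37 → N16 → N35: 2+8+5 = 15
N7 → N37 → N8 → N11 → N16 → N35: 2+1+5+5+5 = 18
N7 → N37 → N11 → N16 → N35: 2+5+5+5 = 17
Cheapest is N7 → N37 → N8 → N35 at 11 hops' cost.

11 hops' cost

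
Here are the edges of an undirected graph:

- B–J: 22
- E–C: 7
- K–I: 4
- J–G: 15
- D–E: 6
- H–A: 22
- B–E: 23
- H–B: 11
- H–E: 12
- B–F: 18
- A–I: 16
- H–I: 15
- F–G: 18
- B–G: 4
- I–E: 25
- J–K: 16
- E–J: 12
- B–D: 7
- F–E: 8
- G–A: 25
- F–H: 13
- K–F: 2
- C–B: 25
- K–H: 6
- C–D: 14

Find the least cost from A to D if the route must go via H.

40

Best A to H: A → H costing 22
Shortest H→D: H → B → D = 18
Total via H: 22 + 18 = 40.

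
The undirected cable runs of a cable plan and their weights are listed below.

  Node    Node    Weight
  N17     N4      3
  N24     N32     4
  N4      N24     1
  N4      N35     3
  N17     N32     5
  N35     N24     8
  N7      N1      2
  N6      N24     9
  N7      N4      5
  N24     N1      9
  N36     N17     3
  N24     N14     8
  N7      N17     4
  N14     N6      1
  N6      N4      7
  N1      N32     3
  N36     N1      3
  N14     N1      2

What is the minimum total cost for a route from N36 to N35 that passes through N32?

14

Best N36 to N32: N36 → N1 → N32 costing 6
Best N32 to N35: N32 → N24 → N4 → N35 costing 8
Total via N32: 6 + 8 = 14.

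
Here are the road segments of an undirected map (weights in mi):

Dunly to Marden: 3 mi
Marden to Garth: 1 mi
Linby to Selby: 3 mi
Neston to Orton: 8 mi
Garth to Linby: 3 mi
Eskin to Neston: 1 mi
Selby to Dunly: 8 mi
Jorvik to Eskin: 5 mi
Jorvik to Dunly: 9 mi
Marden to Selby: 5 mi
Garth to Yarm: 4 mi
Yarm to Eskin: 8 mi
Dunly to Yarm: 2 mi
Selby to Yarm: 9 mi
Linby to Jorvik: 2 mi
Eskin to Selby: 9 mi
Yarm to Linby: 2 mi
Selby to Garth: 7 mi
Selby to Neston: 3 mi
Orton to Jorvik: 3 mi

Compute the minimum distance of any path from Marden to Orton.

9 mi

Candidate routes:
Marden - Garth - Linby - Jorvik - Orton: 1+3+2+3 = 9
Marden - Dunly - Yarm - Linby - Jorvik - Orton: 3+2+2+2+3 = 12
Marden - Selby - Linby - Jorvik - Orton: 5+3+2+3 = 13
Marden - Garth - Yarm - Linby - Jorvik - Orton: 1+4+2+2+3 = 12
Cheapest is Marden - Garth - Linby - Jorvik - Orton at 9 mi.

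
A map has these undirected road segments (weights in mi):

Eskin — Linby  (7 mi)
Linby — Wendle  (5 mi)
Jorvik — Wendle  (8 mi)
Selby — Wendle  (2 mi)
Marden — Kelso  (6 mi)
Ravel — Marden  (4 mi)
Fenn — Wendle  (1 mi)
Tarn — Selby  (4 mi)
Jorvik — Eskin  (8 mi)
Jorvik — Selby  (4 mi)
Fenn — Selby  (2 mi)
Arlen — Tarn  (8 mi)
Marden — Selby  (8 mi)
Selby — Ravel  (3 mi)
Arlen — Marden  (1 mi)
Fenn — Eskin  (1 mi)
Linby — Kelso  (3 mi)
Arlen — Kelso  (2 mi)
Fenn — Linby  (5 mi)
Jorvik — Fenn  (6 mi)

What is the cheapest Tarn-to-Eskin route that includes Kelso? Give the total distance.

Shortest Tarn→Kelso: Tarn–Arlen–Kelso = 10
Shortest Kelso→Eskin: Kelso–Linby–Fenn–Eskin = 9
Total via Kelso: 10 + 9 = 19 mi.

19 mi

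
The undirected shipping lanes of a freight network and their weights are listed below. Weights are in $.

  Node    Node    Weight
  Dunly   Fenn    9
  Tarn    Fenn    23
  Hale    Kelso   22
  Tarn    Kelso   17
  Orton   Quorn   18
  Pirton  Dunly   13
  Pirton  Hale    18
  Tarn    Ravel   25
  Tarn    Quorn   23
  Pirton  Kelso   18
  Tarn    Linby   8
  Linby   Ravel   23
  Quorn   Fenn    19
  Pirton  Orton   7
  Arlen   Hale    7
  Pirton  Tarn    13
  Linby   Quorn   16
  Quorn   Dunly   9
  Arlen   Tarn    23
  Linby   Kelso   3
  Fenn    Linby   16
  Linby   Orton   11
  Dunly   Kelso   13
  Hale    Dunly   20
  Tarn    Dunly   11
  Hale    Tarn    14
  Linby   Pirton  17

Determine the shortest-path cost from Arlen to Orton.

Running Dijkstra from Arlen:
Arlen: 0
Hale: 7  (via Arlen)
Tarn: 21  (via Hale)
Pirton: 25  (via Hale)
Dunly: 27  (via Hale)
Linby: 29  (via Tarn)
Kelso: 29  (via Hale)
Orton: 32  (via Pirton)
Shortest route: Arlen–Hale–Pirton–Orton = $32.

$32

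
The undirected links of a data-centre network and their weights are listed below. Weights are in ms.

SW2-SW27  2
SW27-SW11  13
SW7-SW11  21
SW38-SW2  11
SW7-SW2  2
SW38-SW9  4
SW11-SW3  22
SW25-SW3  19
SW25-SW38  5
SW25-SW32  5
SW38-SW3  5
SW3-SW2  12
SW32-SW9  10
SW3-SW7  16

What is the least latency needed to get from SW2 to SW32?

21 ms

Settle nodes by increasing distance from SW2:
SW2: 0
SW27: 2  (via SW2)
SW7: 2  (via SW2)
SW38: 11  (via SW2)
SW3: 12  (via SW2)
SW11: 15  (via SW27)
SW9: 15  (via SW38)
SW25: 16  (via SW38)
SW32: 21  (via SW25)
Shortest route: SW2–SW38–SW25–SW32 = 21 ms.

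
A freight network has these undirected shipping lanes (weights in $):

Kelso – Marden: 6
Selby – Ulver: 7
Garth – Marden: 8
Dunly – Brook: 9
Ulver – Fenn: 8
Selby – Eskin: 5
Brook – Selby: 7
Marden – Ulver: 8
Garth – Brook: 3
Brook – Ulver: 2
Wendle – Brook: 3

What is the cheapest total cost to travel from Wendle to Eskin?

$15

Candidate routes:
Wendle → Brook → Garth → Marden → Ulver → Selby → Eskin: 3+3+8+8+7+5 = 34
Wendle → Brook → Ulver → Selby → Eskin: 3+2+7+5 = 17
Wendle → Brook → Selby → Eskin: 3+7+5 = 15
Cheapest is Wendle → Brook → Selby → Eskin at $15.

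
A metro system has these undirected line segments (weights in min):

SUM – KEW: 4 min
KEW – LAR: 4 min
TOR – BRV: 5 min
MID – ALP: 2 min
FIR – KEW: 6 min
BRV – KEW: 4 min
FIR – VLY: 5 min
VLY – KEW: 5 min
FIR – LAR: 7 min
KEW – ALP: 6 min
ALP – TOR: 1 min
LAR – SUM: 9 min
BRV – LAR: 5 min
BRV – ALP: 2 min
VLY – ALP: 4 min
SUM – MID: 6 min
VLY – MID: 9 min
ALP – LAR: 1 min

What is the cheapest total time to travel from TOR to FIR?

9 min

Shortest distances from TOR:
TOR: 0
ALP: 1  (via TOR)
LAR: 2  (via ALP)
MID: 3  (via ALP)
BRV: 3  (via ALP)
VLY: 5  (via ALP)
KEW: 6  (via LAR)
SUM: 9  (via MID)
FIR: 9  (via LAR)
Shortest route: TOR–ALP–LAR–FIR = 9 min.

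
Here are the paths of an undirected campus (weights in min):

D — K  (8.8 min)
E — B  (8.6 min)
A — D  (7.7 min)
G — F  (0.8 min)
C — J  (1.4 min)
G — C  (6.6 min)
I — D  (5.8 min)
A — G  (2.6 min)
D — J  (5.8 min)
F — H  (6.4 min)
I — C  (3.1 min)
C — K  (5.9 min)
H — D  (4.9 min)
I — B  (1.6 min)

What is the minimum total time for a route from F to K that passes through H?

Best F to H: F → H costing 6.4
Best H to K: H → D → K costing 13.7
Total via H: 6.4 + 13.7 = 20.1 min.

20.1 min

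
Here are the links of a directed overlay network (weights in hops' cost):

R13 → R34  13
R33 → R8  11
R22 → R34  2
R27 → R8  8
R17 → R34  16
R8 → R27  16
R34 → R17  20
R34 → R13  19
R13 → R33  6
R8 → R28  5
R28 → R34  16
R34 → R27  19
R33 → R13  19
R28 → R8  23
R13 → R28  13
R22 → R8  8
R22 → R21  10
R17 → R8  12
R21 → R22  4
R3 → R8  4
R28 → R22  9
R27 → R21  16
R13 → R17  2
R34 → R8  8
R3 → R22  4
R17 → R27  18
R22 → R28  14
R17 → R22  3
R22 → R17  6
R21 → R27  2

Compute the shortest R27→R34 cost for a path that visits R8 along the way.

Shortest R27→R8: R27–R8 = 8
Best R8 to R34: R8–R28–R22–R34 costing 16
Total via R8: 8 + 16 = 24 hops' cost.

24 hops' cost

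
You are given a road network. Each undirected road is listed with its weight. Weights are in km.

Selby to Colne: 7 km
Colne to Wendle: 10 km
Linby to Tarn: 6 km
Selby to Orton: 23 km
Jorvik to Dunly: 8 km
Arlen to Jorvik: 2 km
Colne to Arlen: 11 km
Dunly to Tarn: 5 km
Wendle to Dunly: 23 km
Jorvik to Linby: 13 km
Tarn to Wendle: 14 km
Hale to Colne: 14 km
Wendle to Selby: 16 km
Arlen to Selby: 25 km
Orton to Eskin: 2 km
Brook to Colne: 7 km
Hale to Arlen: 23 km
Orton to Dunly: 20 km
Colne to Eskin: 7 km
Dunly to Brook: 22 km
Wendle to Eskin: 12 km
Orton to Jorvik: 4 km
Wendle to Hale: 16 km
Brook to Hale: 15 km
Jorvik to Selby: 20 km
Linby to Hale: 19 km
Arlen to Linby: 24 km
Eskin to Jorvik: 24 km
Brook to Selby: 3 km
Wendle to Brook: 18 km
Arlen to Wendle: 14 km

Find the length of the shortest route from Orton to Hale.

Candidate routes:
Orton–Eskin–Colne–Hale: 2+7+14 = 23
Orton–Jorvik–Arlen–Hale: 4+2+23 = 29
The minimum is 23 km via Orton–Eskin–Colne–Hale.

23 km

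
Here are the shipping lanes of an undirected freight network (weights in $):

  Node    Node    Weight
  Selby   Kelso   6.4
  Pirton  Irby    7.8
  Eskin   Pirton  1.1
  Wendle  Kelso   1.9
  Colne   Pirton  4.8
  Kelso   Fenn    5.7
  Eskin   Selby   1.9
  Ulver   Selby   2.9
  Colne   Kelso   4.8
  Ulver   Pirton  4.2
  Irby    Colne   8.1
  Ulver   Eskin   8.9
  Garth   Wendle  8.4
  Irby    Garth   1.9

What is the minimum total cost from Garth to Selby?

Enumerating some paths:
Garth → Irby → Pirton → Ulver → Selby: 1.9+7.8+4.2+2.9 = 16.8
Garth → Wendle → Kelso → Selby: 8.4+1.9+6.4 = 16.7
Garth → Irby → Pirton → Eskin → Selby: 1.9+7.8+1.1+1.9 = 12.7
Garth → Irby → Colne → Pirton → Eskin → Selby: 1.9+8.1+4.8+1.1+1.9 = 17.8
The minimum is $12.7 via Garth → Irby → Pirton → Eskin → Selby.

$12.7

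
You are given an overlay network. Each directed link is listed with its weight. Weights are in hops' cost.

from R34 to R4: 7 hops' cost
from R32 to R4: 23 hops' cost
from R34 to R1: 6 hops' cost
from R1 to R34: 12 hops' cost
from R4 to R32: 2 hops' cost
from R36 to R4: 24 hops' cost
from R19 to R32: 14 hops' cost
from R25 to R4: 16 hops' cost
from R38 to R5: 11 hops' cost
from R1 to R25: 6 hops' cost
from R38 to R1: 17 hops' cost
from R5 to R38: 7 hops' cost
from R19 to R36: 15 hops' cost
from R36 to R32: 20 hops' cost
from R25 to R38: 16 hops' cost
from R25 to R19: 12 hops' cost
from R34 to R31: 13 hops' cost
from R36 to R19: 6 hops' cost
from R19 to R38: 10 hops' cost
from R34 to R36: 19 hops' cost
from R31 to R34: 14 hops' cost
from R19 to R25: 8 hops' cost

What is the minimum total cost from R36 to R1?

Shortest distances from R36:
R36: 0
R19: 6  (via R36)
R25: 14  (via R19)
R38: 16  (via R19)
R32: 20  (via R36)
R4: 24  (via R36)
R5: 27  (via R38)
R1: 33  (via R38)
Shortest route: R36 → R19 → R38 → R1 = 33 hops' cost.

33 hops' cost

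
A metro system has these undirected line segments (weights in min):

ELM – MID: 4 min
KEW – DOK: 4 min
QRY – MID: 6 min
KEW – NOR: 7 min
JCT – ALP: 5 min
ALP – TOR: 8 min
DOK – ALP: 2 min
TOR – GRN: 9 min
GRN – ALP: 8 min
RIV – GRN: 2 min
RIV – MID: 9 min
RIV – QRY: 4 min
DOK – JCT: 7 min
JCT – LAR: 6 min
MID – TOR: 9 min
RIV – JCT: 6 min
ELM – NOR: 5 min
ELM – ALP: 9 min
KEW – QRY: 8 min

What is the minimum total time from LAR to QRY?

16 min

Enumerating some paths:
LAR–JCT–DOK–KEW–QRY: 6+7+4+8 = 25
LAR–JCT–ALP–DOK–KEW–QRY: 6+5+2+4+8 = 25
LAR–JCT–RIV–QRY: 6+6+4 = 16
LAR–JCT–ALP–GRN–RIV–QRY: 6+5+8+2+4 = 25
The minimum is 16 min via LAR–JCT–RIV–QRY.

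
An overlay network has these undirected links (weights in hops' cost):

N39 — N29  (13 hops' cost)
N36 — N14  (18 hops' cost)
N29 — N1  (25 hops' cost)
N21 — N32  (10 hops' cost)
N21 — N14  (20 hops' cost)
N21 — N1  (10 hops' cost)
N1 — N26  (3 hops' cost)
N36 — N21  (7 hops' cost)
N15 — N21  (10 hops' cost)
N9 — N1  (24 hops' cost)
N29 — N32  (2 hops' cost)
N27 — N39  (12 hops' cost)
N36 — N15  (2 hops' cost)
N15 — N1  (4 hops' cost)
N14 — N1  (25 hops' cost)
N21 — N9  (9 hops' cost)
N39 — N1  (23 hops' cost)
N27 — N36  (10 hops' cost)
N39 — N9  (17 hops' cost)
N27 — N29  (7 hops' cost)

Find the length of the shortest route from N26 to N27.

19 hops' cost

Candidate routes:
N26 → N1 → N15 → N21 → N36 → N27: 3+4+10+7+10 = 34
N26 → N1 → N21 → N32 → N29 → N27: 3+10+10+2+7 = 32
N26 → N1 → N15 → N36 → N27: 3+4+2+10 = 19
N26 → N1 → N21 → N36 → N27: 3+10+7+10 = 30
Cheapest is N26 → N1 → N15 → N36 → N27 at 19 hops' cost.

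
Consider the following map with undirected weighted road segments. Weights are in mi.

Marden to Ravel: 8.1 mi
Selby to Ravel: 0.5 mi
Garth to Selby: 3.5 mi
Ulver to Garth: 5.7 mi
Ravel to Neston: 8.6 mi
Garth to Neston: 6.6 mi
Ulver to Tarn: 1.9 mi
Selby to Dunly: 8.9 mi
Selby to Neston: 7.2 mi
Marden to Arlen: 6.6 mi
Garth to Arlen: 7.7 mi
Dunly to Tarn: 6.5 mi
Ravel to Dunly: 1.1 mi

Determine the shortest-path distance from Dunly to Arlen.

Settle nodes by increasing distance from Dunly:
Dunly: 0
Ravel: 1.1  (via Dunly)
Selby: 1.6  (via Ravel)
Garth: 5.1  (via Selby)
Tarn: 6.5  (via Dunly)
Ulver: 8.4  (via Tarn)
Neston: 8.8  (via Selby)
Marden: 9.2  (via Ravel)
Arlen: 12.8  (via Garth)
Shortest route: Dunly → Ravel → Selby → Garth → Arlen = 12.8 mi.

12.8 mi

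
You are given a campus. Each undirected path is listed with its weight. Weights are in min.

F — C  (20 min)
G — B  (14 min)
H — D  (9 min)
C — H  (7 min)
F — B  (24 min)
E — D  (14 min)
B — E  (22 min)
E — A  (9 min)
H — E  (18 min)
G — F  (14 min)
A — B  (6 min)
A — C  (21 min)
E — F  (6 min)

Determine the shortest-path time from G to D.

34 min

Enumerating some paths:
G–B–A–E–D: 14+6+9+14 = 43
G–F–E–D: 14+6+14 = 34
Cheapest is G–F–E–D at 34 min.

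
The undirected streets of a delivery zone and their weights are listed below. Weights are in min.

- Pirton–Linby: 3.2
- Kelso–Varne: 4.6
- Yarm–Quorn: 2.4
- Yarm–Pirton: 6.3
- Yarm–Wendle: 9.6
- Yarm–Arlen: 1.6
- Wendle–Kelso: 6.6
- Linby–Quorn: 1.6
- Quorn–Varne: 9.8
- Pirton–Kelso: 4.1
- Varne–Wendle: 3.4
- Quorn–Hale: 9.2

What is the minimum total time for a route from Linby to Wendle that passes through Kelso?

Shortest Linby→Kelso: Linby–Pirton–Kelso = 7.3
Best Kelso to Wendle: Kelso–Wendle costing 6.6
Total via Kelso: 7.3 + 6.6 = 13.9 min.

13.9 min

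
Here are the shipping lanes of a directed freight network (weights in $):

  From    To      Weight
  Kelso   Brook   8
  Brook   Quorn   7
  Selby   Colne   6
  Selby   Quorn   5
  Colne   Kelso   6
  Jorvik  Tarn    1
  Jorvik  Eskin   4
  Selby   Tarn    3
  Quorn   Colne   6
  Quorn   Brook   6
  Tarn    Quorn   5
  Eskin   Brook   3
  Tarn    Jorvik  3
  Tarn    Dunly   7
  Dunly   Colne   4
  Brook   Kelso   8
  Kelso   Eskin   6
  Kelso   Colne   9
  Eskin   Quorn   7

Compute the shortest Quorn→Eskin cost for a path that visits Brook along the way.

Shortest Quorn→Brook: Quorn → Brook = 6
Shortest Brook→Eskin: Brook → Kelso → Eskin = 14
Total via Brook: 6 + 14 = $20.

$20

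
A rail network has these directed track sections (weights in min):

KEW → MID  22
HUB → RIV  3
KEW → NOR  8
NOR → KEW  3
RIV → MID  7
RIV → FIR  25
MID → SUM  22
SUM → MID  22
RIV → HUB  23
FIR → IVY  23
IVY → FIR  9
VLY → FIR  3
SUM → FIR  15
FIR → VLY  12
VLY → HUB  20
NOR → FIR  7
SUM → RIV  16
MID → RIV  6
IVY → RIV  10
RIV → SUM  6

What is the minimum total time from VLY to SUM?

29 min

Candidate routes:
VLY → FIR → IVY → RIV → SUM: 3+23+10+6 = 42
VLY → HUB → RIV → MID → SUM: 20+3+7+22 = 52
VLY → HUB → RIV → SUM: 20+3+6 = 29
The minimum is 29 min via VLY → HUB → RIV → SUM.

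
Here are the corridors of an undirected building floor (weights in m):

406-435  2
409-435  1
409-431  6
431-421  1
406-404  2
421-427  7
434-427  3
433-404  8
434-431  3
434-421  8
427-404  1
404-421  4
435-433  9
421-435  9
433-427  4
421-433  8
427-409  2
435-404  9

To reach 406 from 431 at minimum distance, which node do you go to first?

421

Compare a few routes:
431–421–404–406: 1+4+2 = 7
431–434–427–404–406: 3+3+1+2 = 9
The minimum is 7 m via 431–421–404–406.
So from 431 the first move is to 421.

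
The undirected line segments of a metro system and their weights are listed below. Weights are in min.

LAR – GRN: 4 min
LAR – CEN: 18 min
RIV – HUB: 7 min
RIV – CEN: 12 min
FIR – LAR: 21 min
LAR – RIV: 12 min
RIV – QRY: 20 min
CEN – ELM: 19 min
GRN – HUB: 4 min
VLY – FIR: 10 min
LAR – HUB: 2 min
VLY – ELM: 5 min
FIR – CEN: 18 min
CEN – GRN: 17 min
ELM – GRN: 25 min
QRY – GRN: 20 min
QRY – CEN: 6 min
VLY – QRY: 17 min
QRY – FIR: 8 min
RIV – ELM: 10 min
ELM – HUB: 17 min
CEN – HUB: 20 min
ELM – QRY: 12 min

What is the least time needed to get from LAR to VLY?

Compare a few routes:
LAR - RIV - ELM - VLY: 12+10+5 = 27
LAR - GRN - HUB - RIV - ELM - VLY: 4+4+7+10+5 = 30
LAR - HUB - ELM - VLY: 2+17+5 = 24
Cheapest is LAR - HUB - ELM - VLY at 24 min.

24 min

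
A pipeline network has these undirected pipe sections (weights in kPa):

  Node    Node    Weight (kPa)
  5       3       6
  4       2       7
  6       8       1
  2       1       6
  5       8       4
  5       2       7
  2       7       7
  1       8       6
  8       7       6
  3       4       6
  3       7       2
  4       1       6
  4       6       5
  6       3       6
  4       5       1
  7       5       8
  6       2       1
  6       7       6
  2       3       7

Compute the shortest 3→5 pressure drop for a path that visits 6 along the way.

Shortest 3→6: 3 → 6 = 6
Shortest 6→5: 6 → 8 → 5 = 5
Total via 6: 6 + 5 = 11 kPa.

11 kPa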